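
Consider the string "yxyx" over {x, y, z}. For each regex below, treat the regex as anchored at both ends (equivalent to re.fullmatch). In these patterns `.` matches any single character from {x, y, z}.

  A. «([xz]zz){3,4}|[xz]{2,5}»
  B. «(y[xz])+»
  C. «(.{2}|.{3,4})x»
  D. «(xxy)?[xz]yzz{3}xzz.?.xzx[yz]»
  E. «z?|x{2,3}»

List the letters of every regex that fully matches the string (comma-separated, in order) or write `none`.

B, C

A → no match
B → match
C → match
D → no match
E → no match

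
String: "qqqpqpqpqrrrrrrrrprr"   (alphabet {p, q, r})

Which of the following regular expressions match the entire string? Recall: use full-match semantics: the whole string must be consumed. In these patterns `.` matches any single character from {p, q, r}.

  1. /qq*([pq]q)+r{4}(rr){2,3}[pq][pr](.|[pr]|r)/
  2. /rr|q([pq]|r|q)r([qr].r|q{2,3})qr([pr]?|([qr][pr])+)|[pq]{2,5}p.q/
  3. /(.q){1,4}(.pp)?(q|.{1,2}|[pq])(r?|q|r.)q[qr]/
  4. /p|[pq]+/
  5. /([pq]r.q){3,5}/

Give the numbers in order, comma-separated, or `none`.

1

1 → match
2 → no match
3 → no match
4 → no match
5 → no match — must end with "q"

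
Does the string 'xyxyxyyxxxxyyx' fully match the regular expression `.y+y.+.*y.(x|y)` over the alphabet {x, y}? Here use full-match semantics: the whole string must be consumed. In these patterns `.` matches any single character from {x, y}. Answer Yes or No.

No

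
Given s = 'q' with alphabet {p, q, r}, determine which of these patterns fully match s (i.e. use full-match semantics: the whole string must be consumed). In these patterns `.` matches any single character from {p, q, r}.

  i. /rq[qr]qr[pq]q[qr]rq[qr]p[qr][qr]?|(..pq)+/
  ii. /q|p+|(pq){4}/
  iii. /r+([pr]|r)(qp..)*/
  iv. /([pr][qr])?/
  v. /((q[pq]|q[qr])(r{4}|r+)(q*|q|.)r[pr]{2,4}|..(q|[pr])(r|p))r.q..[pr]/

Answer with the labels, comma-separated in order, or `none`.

i → no match
ii → match
iii → no match — must start with 'r'
iv → no match
v → no match

ii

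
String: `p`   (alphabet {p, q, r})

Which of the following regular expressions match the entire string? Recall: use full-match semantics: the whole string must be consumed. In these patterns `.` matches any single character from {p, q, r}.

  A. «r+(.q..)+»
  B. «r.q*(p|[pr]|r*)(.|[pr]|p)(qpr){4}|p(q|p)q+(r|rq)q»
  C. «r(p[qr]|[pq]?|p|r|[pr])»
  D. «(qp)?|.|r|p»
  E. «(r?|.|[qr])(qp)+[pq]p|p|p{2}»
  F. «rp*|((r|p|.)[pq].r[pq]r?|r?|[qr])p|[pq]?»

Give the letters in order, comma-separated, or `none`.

A → no match — must start with `r`
B → no match
C → no match — must start with `r`
D → match
E → match
F → match

D, E, F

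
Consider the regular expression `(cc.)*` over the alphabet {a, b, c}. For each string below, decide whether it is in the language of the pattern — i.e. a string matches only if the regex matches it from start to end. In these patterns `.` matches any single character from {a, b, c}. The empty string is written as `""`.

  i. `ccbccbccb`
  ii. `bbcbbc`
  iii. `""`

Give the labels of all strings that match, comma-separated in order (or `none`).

i → match
ii → no match
iii → match

i, iii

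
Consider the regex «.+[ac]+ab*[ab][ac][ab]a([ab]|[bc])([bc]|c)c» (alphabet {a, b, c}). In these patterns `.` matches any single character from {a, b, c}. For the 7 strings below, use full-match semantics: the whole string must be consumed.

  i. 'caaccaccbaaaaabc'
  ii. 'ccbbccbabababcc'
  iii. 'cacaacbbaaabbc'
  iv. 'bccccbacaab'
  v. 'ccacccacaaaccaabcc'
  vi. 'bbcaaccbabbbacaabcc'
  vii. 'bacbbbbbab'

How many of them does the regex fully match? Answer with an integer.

0

i → no match
ii → no match
iii → no match
iv → no match — must end with 'c'
v → no match
vi → no match
vii → no match — must end with 'c'
Total matched: 0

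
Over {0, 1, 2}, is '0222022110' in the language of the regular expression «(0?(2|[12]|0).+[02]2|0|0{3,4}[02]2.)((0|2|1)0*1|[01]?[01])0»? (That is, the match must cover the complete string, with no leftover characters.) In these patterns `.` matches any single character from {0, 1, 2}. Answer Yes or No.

Yes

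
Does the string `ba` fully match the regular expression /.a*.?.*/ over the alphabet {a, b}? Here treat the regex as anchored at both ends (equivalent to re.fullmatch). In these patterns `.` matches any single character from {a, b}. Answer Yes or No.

Yes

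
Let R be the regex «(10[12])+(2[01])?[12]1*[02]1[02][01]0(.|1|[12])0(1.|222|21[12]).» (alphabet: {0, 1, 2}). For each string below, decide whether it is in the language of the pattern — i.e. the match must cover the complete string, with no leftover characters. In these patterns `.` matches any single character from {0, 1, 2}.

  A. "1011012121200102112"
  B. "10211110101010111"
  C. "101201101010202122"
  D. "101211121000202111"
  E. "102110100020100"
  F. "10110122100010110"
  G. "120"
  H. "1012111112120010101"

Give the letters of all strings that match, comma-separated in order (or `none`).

A, B, C, D, E, F, H

A → match
B → match
C → match
D → match
E → match
F → match
G → no match — must start with "10"
H → match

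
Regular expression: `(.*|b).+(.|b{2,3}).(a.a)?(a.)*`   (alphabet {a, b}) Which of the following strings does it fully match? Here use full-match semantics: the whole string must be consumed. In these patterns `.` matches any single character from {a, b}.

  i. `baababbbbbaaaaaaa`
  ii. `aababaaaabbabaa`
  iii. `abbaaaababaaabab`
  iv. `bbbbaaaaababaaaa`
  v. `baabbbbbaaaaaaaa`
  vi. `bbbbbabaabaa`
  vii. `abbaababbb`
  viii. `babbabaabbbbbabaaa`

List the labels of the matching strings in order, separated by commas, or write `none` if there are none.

i, ii, iii, iv, v, vi, vii, viii

i → match
ii → match
iii → match
iv → match
v → match
vi → match
vii → match
viii → match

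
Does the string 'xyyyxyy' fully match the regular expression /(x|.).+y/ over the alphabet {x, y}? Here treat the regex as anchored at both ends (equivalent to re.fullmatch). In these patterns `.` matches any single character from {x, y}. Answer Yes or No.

Yes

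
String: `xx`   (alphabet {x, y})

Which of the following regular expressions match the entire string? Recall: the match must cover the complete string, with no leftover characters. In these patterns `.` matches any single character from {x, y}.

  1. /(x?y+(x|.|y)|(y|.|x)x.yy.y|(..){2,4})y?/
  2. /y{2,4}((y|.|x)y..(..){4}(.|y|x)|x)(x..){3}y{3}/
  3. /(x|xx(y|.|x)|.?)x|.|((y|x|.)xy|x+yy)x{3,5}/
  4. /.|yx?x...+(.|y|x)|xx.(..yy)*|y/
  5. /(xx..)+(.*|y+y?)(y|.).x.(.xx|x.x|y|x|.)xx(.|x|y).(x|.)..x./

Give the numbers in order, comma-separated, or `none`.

1 → no match
2 → no match — must start with `y`
3 → match
4 → no match
5 → no match

3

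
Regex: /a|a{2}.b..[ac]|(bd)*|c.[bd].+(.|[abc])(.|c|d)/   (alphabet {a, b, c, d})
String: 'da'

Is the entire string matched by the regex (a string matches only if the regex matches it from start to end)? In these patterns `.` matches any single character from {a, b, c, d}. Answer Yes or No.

No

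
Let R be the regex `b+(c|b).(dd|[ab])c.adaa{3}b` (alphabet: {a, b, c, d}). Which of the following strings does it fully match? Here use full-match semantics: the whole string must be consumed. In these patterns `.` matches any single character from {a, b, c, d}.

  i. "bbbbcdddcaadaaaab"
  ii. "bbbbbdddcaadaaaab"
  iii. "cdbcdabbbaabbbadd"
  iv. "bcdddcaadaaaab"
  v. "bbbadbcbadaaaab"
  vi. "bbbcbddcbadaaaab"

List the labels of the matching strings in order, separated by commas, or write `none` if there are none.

i → match
ii → match
iii → no match — must start with "b"
iv → match
v → no match
vi → match

i, ii, iv, vi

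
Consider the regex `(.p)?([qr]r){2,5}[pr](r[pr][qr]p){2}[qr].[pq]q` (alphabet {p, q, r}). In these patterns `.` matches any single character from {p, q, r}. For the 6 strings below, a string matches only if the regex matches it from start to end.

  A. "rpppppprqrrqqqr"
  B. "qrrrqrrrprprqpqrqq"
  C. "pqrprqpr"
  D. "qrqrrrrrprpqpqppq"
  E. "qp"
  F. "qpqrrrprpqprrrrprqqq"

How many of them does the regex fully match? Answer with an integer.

1

A → no match — must end with "q"
B → no match
C → no match — must end with "q"
D → match
E → no match — must end with "q"
F → no match
Total matched: 1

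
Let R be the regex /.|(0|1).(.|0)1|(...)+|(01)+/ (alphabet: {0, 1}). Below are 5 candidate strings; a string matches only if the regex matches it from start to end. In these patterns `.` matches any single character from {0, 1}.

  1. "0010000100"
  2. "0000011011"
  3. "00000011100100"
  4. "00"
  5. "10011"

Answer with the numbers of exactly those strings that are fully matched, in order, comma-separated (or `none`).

1 → no match
2 → no match
3 → no match
4 → no match
5 → no match

none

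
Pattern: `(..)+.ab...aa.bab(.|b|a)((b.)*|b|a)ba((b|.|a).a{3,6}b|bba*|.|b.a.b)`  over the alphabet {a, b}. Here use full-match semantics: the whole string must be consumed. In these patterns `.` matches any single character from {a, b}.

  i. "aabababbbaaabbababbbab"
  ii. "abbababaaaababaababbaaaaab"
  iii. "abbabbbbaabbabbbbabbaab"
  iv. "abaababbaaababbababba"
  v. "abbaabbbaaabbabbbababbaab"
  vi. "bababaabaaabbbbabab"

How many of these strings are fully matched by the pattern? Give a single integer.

4

i → match
ii → match
iii → match
iv → match
v → no match
vi → no match
Total matched: 4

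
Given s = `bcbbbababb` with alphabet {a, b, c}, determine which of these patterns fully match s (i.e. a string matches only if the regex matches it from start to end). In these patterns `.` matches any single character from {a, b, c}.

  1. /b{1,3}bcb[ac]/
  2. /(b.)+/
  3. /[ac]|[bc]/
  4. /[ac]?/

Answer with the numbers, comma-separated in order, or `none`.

1 → no match
2 → match
3 → no match
4 → no match

2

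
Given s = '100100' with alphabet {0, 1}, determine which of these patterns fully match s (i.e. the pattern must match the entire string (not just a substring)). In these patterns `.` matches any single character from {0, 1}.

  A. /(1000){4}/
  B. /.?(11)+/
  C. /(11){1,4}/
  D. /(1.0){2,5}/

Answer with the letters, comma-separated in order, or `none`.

D

A → no match — must start with '1000'
B → no match — must end with '11'
C → no match — must start with '11'
D → match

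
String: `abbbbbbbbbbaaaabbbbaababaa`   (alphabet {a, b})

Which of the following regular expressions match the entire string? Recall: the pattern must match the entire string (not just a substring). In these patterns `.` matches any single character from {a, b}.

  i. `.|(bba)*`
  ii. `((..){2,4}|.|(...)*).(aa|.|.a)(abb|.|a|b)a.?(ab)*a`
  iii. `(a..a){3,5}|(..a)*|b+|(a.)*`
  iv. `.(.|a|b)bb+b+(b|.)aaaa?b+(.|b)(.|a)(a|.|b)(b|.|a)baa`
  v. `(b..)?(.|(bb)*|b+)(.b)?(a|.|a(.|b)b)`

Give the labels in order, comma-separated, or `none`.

i → no match
ii → match
iii → no match
iv → match
v → no match

ii, iv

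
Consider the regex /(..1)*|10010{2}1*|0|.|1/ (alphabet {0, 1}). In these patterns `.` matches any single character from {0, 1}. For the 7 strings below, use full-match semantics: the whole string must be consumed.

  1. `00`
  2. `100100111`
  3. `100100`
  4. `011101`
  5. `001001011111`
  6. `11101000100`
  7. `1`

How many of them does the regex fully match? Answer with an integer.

5

1 → no match
2 → match
3 → match
4 → match
5 → match
6 → no match
7 → match
Total matched: 5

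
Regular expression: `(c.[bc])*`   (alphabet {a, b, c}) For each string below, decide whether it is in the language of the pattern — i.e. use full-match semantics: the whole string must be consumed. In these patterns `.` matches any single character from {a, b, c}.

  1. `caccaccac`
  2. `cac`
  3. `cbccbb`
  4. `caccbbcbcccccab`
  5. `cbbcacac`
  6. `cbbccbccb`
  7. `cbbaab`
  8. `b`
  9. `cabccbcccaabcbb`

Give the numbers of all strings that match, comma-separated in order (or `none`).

1, 2, 3, 4, 6

1. `caccaccac` → match
2. `cac` → match
3. `cbccbb` → match
4 → match
5. `cbbcacac` → no match
6. `cbbccbccb` → match
7. `cbbaab` → no match
8. `b` → no match
9 → no match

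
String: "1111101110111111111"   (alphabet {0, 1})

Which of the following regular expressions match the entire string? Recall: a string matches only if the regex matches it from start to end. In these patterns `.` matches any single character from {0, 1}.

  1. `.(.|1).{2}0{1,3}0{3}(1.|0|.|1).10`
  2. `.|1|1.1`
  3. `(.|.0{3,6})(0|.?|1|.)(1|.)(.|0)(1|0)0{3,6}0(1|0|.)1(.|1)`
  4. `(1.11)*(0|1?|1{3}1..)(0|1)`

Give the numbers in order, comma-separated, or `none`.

1 → no match — must end with "10"
2 → no match
3 → no match
4 → match

4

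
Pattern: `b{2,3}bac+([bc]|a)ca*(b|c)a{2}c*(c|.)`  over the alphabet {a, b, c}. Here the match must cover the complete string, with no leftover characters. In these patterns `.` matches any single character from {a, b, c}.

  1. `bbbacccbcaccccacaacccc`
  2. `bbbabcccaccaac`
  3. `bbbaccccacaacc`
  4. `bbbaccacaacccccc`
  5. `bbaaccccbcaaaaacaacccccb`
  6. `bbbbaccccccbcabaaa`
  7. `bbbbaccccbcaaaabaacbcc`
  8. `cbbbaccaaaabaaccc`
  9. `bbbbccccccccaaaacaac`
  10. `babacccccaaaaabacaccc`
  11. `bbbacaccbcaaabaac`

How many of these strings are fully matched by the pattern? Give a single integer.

2

1 → no match
2 → no match
3 → match
4 → no match
5 → no match
6 → match
7 → no match
8 → no match — must start with `b`
9 → no match
10 → no match
11 → no match
Total matched: 2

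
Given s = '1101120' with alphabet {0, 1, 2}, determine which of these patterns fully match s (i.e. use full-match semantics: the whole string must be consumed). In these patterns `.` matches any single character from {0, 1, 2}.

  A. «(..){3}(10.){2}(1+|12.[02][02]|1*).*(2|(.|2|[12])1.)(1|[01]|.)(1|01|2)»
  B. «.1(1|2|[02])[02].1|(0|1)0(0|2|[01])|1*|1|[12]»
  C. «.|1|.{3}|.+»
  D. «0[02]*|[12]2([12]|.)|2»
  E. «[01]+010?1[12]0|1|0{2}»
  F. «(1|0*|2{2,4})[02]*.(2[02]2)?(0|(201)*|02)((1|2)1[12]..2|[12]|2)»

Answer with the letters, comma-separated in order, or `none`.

C, E

A → no match
B → no match
C → match
D → no match
E → match
F → no match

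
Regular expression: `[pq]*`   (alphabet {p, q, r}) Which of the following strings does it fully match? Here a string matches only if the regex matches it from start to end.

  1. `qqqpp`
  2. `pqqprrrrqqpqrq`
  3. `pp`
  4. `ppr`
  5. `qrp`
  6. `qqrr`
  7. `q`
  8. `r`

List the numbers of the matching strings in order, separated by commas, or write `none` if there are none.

1 → match
2 → no match
3 → match
4 → no match
5 → no match
6 → no match
7 → match
8 → no match

1, 3, 7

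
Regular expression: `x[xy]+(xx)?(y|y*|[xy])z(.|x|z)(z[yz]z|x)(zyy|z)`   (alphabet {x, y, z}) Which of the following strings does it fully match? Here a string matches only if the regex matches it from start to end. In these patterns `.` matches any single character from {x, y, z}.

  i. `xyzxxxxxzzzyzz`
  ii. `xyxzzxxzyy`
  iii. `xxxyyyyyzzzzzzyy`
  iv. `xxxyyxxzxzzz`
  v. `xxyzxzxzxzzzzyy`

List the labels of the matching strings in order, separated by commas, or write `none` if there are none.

i → no match
ii → no match
iii → match
iv → no match
v → no match

iii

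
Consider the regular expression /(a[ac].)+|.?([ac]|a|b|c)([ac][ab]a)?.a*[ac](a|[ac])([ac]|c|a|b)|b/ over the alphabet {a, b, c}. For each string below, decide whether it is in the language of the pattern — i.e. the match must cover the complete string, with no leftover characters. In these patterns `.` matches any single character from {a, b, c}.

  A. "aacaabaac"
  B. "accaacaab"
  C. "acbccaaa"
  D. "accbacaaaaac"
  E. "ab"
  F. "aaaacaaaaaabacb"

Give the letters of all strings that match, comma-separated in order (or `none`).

A, B, D, F

A. "aacaabaac" → match
B. "accaacaab" → match
C. "acbccaaa" → no match
D. "accbacaaaaac" → match
E. "ab" → no match
F → match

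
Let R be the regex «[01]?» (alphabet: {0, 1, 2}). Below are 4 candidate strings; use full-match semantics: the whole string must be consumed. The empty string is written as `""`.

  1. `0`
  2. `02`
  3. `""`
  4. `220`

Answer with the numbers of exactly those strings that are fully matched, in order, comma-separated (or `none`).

1 → match
2 → no match
3 → match
4 → no match

1, 3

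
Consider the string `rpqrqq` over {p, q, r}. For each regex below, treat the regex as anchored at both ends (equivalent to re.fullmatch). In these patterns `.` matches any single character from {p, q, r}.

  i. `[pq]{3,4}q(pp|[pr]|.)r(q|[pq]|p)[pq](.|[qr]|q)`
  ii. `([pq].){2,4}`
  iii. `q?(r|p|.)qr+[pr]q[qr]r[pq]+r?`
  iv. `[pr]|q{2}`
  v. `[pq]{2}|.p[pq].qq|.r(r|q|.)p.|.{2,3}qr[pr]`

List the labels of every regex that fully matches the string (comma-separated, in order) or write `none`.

i → no match
ii → no match
iii → no match
iv → no match
v → match

v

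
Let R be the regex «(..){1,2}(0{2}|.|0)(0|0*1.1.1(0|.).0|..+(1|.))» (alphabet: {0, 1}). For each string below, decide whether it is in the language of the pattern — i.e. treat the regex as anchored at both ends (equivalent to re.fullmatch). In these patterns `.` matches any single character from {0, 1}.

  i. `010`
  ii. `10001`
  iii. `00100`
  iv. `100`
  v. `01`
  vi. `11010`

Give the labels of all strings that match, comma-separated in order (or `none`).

none

i → no match
ii → no match
iii → no match
iv → no match
v → no match
vi → no match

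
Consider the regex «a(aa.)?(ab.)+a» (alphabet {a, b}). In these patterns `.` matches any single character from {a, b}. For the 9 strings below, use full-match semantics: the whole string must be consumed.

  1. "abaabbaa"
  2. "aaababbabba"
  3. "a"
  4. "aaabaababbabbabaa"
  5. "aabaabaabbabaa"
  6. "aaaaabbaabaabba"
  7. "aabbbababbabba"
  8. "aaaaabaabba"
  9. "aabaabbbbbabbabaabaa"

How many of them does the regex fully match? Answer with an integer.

1 → no match
2 → match
3 → no match
4 → no match
5 → match
6 → no match
7 → no match
8 → match
9 → no match
Total matched: 3

3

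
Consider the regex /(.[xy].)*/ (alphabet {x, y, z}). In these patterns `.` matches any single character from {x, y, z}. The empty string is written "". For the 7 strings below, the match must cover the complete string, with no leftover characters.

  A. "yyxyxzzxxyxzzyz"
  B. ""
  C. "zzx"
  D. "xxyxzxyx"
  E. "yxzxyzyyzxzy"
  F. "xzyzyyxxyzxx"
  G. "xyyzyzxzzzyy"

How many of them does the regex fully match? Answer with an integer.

2

A → match
B → match
C → no match
D → no match
E → no match
F → no match
G → no match
Total matched: 2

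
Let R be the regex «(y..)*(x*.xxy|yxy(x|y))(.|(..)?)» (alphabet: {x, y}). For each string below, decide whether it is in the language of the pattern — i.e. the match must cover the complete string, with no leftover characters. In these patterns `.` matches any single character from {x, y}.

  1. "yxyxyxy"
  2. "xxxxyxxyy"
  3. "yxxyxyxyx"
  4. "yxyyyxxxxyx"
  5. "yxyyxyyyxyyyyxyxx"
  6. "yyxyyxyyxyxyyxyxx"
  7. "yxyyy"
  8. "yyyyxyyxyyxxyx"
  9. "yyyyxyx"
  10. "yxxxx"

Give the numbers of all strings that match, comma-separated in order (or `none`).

2, 3, 4, 5, 6, 7, 8, 9

1 → no match
2 → match
3 → match
4 → match
5 → match
6 → match
7 → match
8 → match
9 → match
10 → no match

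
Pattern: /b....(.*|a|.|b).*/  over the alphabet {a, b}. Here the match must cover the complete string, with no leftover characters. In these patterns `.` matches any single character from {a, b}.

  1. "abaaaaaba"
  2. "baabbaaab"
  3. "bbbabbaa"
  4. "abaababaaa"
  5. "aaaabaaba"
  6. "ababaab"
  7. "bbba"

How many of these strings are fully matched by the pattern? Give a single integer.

1. "abaaaaaba" → no match — must start with "b"
2. "baabbaaab" → match
3. "bbbabbaa" → match
4. "abaababaaa" → no match — must start with "b"
5. "aaaabaaba" → no match — must start with "b"
6. "ababaab" → no match — must start with "b"
7. "bbba" → no match
Total matched: 2

2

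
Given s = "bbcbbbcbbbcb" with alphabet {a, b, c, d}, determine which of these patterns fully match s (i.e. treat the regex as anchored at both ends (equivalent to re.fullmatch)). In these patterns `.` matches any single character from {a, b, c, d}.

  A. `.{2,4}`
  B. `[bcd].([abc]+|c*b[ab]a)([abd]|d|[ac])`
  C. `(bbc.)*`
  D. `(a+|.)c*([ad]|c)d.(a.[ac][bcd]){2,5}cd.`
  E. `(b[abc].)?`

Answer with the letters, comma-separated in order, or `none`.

B, C

A → no match
B → match
C → match
D → no match
E → no match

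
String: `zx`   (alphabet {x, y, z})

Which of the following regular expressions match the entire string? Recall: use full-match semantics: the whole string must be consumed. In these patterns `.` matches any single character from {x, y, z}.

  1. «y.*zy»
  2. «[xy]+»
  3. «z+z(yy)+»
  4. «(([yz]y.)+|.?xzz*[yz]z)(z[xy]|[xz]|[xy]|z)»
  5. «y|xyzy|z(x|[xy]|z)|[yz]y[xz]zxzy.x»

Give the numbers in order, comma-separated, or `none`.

1 → no match — must start with `y`
2 → no match
3 → no match — must end with `yy`
4 → no match
5 → match

5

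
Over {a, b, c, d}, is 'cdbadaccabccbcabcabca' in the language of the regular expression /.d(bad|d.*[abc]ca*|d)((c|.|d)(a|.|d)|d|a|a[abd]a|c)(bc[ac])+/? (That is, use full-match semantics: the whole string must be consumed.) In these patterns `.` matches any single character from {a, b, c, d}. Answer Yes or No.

No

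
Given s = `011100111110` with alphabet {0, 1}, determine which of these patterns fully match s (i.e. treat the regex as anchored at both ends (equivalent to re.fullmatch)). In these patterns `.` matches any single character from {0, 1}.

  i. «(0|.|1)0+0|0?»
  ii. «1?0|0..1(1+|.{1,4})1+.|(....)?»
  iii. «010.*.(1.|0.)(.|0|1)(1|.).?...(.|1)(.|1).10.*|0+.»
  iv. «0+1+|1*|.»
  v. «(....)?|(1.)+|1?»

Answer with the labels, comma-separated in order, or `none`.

ii

i → no match
ii → match
iii → no match
iv → no match
v → no match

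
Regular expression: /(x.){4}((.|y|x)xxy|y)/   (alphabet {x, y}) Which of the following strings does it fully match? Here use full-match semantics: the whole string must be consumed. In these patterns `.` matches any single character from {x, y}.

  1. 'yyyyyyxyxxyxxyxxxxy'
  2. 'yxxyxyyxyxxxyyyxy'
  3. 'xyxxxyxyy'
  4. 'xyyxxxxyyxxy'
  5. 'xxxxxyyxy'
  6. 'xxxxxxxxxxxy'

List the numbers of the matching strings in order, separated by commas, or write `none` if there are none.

3, 6

1 → no match — must start with 'x'
2 → no match — must start with 'x'
3 → match
4 → no match
5 → no match
6 → match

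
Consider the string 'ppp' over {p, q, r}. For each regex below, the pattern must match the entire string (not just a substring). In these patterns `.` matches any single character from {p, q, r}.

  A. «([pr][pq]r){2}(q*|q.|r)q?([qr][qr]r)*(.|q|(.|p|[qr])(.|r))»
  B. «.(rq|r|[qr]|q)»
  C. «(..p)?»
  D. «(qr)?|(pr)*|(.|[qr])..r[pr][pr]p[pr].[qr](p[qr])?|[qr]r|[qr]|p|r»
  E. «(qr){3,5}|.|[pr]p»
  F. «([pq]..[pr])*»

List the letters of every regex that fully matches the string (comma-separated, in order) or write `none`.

C

A → no match
B → no match
C → match
D → no match
E → no match
F → no match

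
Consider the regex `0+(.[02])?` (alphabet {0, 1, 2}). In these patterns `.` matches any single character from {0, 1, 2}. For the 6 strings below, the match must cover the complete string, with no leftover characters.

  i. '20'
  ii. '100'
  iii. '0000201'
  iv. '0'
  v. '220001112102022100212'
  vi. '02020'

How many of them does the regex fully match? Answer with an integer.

i → no match — must start with '0'
ii → no match — must start with '0'
iii → no match
iv → match
v → no match — must start with '0'
vi → no match
Total matched: 1

1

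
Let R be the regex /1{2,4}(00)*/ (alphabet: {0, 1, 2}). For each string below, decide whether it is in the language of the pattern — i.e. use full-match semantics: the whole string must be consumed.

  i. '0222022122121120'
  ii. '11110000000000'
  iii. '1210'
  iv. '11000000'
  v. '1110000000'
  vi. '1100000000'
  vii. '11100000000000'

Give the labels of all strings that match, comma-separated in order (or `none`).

ii, iv, vi

i → no match — must start with '1'
ii → match
iii → no match
iv → match
v → no match
vi → match
vii → no match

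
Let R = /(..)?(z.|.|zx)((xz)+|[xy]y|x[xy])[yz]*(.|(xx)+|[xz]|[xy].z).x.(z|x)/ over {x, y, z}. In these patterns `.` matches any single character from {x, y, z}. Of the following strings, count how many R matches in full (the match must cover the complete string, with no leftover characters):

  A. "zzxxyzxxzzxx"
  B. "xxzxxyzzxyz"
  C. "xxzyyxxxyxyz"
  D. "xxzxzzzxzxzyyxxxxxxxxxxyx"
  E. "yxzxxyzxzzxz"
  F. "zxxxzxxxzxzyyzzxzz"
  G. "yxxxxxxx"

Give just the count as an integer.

A → no match
B → match
C → no match
D → no match
E → no match
F → no match
G → match
Total matched: 2

2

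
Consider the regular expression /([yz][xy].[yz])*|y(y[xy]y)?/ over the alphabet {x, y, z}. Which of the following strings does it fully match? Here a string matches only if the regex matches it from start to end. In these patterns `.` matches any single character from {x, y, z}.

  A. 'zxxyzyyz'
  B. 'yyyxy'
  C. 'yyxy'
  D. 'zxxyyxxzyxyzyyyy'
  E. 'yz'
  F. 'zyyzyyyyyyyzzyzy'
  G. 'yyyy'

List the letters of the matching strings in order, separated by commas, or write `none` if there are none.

A, C, D, F, G

A. 'zxxyzyyz' → match
B. 'yyyxy' → no match
C. 'yyxy' → match
D → match
E. 'yz' → no match
F → match
G. 'yyyy' → match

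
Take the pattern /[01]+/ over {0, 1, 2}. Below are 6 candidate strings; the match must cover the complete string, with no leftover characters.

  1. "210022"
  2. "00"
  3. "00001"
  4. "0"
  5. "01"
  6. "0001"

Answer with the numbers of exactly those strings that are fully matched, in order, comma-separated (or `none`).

2, 3, 4, 5, 6

1. "210022" → no match
2. "00" → match
3. "00001" → match
4. "0" → match
5. "01" → match
6. "0001" → match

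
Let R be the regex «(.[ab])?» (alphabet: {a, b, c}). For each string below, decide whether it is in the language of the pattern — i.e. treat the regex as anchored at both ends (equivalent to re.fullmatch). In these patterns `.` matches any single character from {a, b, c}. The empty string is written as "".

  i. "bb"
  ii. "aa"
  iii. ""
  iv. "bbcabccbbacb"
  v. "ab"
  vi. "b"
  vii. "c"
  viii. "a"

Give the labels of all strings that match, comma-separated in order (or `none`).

i → match
ii → match
iii → match
iv → no match
v → match
vi → no match
vii → no match
viii → no match

i, ii, iii, v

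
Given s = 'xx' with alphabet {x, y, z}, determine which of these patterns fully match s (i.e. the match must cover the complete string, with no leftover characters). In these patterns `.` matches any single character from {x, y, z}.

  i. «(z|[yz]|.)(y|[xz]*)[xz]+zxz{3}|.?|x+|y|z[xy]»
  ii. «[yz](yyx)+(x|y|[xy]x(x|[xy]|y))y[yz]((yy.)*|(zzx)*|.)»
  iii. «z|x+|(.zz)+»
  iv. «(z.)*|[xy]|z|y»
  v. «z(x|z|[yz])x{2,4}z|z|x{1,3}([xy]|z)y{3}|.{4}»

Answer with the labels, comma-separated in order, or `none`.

i, iii

i → match
ii → no match
iii → match
iv → no match
v → no match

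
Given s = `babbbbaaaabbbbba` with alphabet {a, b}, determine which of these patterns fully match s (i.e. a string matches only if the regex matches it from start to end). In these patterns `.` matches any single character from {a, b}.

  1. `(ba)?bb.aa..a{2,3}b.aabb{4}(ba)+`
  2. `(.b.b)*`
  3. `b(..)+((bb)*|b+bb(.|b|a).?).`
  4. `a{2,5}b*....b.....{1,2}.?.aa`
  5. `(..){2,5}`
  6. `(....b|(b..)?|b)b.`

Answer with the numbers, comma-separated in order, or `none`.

3

1 → no match
2 → no match
3 → match
4 → no match — must start with `a`
5 → no match
6 → no match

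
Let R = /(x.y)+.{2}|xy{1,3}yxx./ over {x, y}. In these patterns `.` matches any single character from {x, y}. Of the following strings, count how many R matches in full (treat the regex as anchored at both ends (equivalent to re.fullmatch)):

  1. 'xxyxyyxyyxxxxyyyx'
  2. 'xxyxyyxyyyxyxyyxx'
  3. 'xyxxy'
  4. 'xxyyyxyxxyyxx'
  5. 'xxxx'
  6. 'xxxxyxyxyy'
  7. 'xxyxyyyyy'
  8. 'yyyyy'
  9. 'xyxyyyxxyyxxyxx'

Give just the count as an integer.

0

1 → no match
2 → no match
3. 'xyxxy' → no match
4 → no match
5. 'xxxx' → no match
6. 'xxxxyxyxyy' → no match
7. 'xxyxyyyyy' → no match
8. 'yyyyy' → no match
9 → no match
Total matched: 0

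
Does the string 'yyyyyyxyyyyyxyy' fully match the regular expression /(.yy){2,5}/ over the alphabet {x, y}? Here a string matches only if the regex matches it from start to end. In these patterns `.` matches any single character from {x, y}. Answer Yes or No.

Yes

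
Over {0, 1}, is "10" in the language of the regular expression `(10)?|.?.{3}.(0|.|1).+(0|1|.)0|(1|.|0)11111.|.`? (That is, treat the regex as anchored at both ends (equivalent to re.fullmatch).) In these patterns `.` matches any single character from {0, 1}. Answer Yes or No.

Yes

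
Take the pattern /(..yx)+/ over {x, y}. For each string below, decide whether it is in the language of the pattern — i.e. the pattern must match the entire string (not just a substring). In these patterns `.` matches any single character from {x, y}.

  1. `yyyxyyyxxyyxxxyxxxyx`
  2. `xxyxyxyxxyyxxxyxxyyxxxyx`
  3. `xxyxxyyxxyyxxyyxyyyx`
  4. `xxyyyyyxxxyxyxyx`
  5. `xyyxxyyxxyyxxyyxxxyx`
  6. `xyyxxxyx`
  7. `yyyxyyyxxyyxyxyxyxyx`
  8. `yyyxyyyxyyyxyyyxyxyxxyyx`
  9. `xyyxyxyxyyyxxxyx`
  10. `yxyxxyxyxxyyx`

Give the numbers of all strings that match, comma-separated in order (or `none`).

1, 2, 3, 5, 6, 7, 8, 9

1 → match
2 → match
3 → match
4 → no match
5 → match
6 → match
7 → match
8 → match
9 → match
10 → no match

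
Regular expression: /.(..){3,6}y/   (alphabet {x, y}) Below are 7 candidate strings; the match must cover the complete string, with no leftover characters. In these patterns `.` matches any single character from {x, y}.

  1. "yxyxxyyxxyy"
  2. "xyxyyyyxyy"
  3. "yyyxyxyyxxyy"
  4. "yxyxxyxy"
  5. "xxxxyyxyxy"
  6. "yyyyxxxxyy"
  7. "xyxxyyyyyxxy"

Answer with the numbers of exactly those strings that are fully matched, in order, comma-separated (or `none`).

1. "yxyxxyyxxyy" → no match
2. "xyxyyyyxyy" → match
3. "yyyxyxyyxxyy" → match
4. "yxyxxyxy" → match
5. "xxxxyyxyxy" → match
6. "yyyyxxxxyy" → match
7. "xyxxyyyyyxxy" → match

2, 3, 4, 5, 6, 7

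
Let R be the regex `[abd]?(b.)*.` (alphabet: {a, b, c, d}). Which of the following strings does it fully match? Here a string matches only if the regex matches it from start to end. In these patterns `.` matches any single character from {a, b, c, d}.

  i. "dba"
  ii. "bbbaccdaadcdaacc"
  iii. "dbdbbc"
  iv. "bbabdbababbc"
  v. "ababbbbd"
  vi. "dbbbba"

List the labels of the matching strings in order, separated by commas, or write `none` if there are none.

iii, iv, v, vi

i → no match
ii → no match
iii → match
iv → match
v → match
vi → match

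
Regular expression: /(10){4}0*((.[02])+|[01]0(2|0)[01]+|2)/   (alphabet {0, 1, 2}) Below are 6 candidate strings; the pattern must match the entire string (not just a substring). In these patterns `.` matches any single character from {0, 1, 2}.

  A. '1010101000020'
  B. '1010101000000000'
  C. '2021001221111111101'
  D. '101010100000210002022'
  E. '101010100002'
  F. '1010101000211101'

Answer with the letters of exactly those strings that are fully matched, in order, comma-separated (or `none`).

A, B, D, E, F

A → match
B → match
C → no match — must start with '10'
D → match
E. '101010100002' → match
F → match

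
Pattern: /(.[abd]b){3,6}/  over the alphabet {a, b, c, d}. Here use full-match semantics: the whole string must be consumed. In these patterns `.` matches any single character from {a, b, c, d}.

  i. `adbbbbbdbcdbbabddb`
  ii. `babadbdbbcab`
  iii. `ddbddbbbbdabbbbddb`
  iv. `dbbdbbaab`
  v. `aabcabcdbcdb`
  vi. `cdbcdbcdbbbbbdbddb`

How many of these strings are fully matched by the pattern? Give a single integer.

i → match
ii → match
iii → match
iv → match
v → match
vi → match
Total matched: 6

6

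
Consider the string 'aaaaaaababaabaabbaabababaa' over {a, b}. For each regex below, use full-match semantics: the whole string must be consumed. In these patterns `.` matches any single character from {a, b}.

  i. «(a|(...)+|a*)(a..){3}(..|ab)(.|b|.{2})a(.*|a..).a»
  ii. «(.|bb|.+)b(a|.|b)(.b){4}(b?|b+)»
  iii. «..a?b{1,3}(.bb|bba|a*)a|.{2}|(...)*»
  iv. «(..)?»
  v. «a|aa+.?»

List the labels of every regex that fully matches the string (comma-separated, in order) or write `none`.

i → match
ii → no match
iii → no match
iv → no match
v → no match

i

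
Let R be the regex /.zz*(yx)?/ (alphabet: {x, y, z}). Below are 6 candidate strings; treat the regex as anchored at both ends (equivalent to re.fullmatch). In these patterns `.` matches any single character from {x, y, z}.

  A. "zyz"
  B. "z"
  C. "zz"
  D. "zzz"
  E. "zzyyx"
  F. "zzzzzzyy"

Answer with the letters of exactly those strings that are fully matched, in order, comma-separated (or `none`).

A → no match
B → no match
C → match
D → match
E → no match
F → no match

C, D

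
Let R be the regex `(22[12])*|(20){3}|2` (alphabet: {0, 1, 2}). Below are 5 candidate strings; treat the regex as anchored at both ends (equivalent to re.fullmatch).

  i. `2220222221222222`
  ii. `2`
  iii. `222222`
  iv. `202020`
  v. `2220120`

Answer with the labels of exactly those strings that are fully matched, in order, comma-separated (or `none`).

ii, iii, iv

i → no match
ii → match
iii → match
iv → match
v → no match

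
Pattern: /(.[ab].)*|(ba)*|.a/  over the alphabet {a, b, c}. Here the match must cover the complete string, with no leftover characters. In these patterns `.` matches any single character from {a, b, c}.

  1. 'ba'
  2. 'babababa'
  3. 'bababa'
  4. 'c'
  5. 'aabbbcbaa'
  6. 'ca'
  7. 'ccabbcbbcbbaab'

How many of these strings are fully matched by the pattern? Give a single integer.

1 → match
2 → match
3 → match
4 → no match
5 → match
6 → match
7 → no match
Total matched: 5

5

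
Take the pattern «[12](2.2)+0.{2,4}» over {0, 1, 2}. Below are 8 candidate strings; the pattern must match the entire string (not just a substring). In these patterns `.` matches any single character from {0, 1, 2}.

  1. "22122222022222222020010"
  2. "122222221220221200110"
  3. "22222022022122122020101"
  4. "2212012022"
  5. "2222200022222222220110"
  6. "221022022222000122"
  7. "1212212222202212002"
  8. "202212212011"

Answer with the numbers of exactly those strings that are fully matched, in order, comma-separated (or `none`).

1, 2, 3, 7

1 → match
2 → match
3 → match
4. "2212012022" → no match
5 → no match
6 → no match
7 → match
8. "202212212011" → no match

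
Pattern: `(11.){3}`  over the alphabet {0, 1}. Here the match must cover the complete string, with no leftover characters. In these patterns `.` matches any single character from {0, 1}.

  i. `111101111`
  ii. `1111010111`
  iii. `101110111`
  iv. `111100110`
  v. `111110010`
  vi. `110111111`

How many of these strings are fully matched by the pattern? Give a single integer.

1

i → no match
ii → no match
iii → no match — must start with `11`
iv → no match
v → no match
vi → match
Total matched: 1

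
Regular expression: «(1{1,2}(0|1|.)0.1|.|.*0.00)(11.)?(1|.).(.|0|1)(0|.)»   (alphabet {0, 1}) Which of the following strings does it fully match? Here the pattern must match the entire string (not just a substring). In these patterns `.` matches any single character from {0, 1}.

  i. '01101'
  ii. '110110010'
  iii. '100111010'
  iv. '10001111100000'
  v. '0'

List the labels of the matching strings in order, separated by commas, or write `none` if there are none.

i, ii, iii

i → match
ii → match
iii → match
iv → no match
v → no match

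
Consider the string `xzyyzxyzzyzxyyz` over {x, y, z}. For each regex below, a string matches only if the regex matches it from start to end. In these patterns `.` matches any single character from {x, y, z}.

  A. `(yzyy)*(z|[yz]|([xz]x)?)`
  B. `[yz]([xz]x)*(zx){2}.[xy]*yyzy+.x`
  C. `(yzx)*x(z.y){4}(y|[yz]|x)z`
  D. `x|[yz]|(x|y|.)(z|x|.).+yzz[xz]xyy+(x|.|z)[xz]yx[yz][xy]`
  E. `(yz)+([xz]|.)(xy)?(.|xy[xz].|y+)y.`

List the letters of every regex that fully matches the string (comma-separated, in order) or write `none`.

C

A → no match
B → no match — must end with `x`
C → match
D → no match
E → no match — must start with `yz`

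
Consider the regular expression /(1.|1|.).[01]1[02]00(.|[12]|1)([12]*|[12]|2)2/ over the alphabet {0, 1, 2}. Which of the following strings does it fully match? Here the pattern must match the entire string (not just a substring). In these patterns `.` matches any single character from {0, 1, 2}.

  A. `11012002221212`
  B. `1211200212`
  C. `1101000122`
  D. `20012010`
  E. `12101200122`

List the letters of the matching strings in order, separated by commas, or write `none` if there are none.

A → match
B → match
C → match
D → no match — must end with `2`
E → match

A, B, C, E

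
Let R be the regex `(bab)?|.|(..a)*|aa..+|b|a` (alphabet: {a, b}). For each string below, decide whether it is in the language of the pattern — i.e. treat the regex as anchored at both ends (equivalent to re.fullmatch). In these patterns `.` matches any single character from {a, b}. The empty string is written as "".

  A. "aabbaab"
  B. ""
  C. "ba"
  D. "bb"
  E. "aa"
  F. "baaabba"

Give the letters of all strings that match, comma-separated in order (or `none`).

A → match
B → match
C → no match
D → no match
E → no match
F → no match

A, B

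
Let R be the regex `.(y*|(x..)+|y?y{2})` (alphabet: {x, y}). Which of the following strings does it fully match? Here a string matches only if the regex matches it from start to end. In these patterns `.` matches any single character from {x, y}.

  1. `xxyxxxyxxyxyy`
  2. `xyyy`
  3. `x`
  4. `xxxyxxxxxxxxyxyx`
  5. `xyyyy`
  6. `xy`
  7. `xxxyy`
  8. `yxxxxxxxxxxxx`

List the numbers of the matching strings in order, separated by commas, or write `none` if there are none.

1, 2, 3, 4, 5, 6, 8

1 → match
2 → match
3 → match
4 → match
5 → match
6 → match
7 → no match
8 → match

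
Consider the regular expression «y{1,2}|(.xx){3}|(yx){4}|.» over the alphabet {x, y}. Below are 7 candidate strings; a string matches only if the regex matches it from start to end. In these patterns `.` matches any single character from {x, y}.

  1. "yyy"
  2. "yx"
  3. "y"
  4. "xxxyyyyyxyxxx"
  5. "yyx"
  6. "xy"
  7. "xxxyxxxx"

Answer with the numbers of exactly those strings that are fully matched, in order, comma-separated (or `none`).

3

1 → no match
2 → no match
3 → match
4 → no match
5 → no match
6 → no match
7 → no match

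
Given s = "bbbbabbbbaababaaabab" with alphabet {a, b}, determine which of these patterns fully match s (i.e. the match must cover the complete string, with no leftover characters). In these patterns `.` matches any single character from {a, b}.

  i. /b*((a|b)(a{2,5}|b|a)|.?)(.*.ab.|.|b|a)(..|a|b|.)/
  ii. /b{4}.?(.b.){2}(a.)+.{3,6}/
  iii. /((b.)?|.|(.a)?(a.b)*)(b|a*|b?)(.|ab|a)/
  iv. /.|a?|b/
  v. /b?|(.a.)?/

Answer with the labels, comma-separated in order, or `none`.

i → match
ii → match
iii → no match
iv → no match
v → no match

i, ii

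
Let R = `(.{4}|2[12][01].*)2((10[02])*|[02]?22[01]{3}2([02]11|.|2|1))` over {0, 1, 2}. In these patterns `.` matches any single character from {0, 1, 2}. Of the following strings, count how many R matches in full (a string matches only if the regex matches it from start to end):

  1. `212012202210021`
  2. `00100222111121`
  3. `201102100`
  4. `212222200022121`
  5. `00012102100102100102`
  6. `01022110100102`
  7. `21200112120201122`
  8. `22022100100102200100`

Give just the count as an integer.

1

1 → no match
2 → no match
3 → no match
4 → no match
5 → match
6 → no match
7 → no match
8 → no match
Total matched: 1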